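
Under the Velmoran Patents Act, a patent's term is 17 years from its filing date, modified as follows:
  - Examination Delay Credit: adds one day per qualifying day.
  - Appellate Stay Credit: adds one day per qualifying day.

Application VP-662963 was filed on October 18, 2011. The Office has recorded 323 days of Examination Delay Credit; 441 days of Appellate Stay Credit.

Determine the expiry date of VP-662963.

2030-11-21

Base term: filing date + 17 years → 18 October 2028.
Examination Delay Credit: +323 days → 6 September 2029.
Appellate Stay Credit: +441 days → 21 November 2030.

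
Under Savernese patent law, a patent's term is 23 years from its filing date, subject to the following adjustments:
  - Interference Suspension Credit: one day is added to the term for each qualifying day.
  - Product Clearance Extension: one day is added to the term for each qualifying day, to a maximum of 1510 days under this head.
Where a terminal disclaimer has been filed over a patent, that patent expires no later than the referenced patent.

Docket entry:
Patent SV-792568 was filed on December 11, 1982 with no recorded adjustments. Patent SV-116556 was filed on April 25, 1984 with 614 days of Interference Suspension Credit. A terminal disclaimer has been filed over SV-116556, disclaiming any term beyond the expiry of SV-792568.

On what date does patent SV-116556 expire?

December 11, 2005

Natural term of SV-116556:
  Base: filing + 23 years → 25 April 2007.
  Interference Suspension Credit: +614 days → 29 December 2008.
Expiry of referenced patent SV-792568:
  Base: filing + 23 years → 11 December 2005.
Terminal disclaimer: SV-116556 expires on the earlier of 29 December 2008 and 11 December 2005.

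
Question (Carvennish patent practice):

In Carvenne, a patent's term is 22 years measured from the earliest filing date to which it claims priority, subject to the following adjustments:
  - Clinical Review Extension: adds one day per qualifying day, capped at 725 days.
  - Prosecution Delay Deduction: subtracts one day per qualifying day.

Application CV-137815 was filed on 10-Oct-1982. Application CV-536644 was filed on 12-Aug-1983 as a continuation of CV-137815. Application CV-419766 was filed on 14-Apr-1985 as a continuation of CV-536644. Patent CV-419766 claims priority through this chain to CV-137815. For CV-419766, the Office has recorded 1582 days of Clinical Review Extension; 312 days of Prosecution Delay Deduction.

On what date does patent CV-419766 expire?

Earliest priority filing: 10 October 1982.
Base term: 10 October 1982 + 22 years → 10 October 2004.
Clinical Review Extension: 1582 days claimed exceeds the 725-day cap, so +725 days → 5 October 2006.
Prosecution Delay Deduction: −312 days → 27 November 2005.

2005-11-27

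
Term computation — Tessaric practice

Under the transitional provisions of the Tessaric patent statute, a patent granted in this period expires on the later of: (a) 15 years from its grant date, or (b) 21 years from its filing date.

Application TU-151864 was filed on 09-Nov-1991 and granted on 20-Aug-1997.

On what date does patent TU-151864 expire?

2012-11-09

(a) grant + 15 years → 20 August 2012.
(b) filing + 21 years → 9 November 2012.
Later of the two: 9 November 2012.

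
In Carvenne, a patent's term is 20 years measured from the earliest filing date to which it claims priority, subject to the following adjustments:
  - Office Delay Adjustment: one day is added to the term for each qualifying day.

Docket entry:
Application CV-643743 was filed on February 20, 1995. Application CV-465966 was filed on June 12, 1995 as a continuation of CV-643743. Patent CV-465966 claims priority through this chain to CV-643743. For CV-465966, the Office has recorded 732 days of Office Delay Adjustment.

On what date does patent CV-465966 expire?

2017-02-21

Earliest priority filing: 20 February 1995.
Base term: 20 February 1995 + 20 years → 20 February 2015.
Office Delay Adjustment: +732 days → 21 February 2017.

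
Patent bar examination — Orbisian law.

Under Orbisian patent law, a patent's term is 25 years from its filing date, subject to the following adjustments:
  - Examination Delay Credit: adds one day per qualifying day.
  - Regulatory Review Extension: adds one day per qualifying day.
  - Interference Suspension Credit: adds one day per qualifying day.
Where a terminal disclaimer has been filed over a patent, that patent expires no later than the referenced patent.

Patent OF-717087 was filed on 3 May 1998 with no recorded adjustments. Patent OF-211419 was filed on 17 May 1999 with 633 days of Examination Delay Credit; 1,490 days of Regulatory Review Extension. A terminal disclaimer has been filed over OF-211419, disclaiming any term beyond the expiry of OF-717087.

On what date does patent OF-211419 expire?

Natural term of OF-211419:
  Base: filing + 25 years → 17 May 2024.
  Examination Delay Credit: +633 days → 9 February 2026.
  Regulatory Review Extension: +1490 days → 10 March 2030.
Expiry of referenced patent OF-717087:
  Base: filing + 25 years → 3 May 2023.
Terminal disclaimer: OF-211419 expires on the earlier of 10 March 2030 and 3 May 2023.

May 3, 2023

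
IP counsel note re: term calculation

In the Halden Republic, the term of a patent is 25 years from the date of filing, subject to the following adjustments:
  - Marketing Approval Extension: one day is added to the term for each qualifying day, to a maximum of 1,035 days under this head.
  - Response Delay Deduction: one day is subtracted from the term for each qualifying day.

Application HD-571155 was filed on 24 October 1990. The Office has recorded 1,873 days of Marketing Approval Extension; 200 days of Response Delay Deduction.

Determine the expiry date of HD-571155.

February 5, 2018

Base term: filing date + 25 years → 24 October 2015.
Marketing Approval Extension: 1873 days claimed exceeds the 1035-day cap, so +1035 days → 24 August 2018.
Response Delay Deduction: −200 days → 5 February 2018.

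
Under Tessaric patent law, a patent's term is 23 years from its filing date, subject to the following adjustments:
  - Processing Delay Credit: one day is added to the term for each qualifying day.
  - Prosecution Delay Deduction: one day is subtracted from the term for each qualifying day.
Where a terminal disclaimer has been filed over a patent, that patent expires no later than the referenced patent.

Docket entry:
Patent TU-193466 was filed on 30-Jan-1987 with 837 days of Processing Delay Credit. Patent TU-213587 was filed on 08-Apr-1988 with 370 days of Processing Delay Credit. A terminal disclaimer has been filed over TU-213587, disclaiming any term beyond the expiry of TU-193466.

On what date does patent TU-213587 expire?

2012-04-12

Natural term of TU-213587:
  Base: filing + 23 years → 8 April 2011.
  Processing Delay Credit: +370 days → 12 April 2012.
Expiry of referenced patent TU-193466:
  Base: filing + 23 years → 30 January 2010.
  Processing Delay Credit: +837 days → 16 May 2012.
Terminal disclaimer: TU-213587 expires on the earlier of 12 April 2012 and 16 May 2012.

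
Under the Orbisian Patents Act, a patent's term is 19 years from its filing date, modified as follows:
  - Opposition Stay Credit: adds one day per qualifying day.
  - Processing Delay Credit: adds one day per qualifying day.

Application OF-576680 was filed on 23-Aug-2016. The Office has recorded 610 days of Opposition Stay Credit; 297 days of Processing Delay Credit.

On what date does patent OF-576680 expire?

February 15, 2038

Base term: filing date + 19 years → 23 August 2035.
Opposition Stay Credit: +610 days → 24 April 2037.
Processing Delay Credit: +297 days → 15 February 2038.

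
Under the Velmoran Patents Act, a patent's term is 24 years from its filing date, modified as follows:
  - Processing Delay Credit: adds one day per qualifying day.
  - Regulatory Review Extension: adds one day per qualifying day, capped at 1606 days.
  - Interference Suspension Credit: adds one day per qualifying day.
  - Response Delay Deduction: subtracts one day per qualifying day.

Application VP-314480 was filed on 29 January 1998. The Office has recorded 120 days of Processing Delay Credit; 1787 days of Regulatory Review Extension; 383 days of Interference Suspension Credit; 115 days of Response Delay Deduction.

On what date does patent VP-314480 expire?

2027-07-16

Base term: filing date + 24 years → 29 January 2022.
Processing Delay Credit: +120 days → 29 May 2022.
Regulatory Review Extension: 1787 days claimed exceeds the 1606-day cap, so +1606 days → 21 October 2026.
Interference Suspension Credit: +383 days → 8 November 2027.
Response Delay Deduction: −115 days → 16 July 2027.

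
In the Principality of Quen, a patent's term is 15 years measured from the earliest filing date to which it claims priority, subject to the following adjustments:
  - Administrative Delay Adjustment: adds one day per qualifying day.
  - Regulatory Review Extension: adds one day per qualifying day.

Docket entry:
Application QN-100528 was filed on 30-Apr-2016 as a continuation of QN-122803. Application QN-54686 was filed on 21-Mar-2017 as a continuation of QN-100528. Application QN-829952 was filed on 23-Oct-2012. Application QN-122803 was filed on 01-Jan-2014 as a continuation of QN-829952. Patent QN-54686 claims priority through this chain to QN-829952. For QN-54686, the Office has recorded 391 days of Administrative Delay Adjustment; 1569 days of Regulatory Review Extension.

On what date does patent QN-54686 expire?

Earliest priority filing: 23 October 2012.
Base term: 23 October 2012 + 15 years → 23 October 2027.
Administrative Delay Adjustment: +391 days → 17 November 2028.
Regulatory Review Extension: +1569 days → 5 March 2033.

March 5, 2033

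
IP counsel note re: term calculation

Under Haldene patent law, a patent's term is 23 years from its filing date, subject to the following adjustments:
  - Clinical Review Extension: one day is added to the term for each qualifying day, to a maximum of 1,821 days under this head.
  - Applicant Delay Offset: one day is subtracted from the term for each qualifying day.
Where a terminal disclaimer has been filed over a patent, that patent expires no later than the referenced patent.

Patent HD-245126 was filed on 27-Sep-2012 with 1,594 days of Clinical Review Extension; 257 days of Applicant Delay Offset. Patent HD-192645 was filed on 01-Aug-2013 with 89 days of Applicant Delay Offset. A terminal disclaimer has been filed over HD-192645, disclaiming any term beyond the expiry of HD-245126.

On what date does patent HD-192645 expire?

Natural term of HD-192645:
  Base: filing + 23 years → 1 August 2036.
  Applicant Delay Offset: −89 days → 4 May 2036.
Expiry of referenced patent HD-245126:
  Base: filing + 23 years → 27 September 2035.
  Clinical Review Extension: 1594 days (within the 1821-day cap) → +1594 days → 7 February 2040.
  Applicant Delay Offset: −257 days → 26 May 2039.
Terminal disclaimer: HD-192645 expires on the earlier of 4 May 2036 and 26 May 2039.

2036-05-04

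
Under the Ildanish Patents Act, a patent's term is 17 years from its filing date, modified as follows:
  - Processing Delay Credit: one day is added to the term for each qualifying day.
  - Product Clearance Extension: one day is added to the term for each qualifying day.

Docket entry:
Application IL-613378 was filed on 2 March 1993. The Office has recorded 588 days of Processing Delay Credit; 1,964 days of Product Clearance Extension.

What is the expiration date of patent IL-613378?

2017-02-25

Base term: filing date + 17 years → 2 March 2010.
Processing Delay Credit: +588 days → 11 October 2011.
Product Clearance Extension: +1964 days → 25 February 2017.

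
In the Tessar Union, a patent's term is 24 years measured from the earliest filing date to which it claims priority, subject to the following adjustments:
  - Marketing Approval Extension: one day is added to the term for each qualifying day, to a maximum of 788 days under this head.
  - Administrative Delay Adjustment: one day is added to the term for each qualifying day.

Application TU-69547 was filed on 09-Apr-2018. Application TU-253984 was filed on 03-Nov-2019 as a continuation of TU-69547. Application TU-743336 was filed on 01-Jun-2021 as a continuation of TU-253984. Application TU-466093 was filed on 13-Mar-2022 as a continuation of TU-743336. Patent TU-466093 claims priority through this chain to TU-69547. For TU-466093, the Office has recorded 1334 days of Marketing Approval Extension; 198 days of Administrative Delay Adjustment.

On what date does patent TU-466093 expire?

2044-12-20

Earliest priority filing: 9 April 2018.
Base term: 9 April 2018 + 24 years → 9 April 2042.
Marketing Approval Extension: 1334 days claimed exceeds the 788-day cap, so +788 days → 5 June 2044.
Administrative Delay Adjustment: +198 days → 20 December 2044.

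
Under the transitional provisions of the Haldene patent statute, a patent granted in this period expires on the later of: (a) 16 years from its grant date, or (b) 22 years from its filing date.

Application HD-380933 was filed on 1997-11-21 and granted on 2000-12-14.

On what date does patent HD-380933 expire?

November 21, 2019

(a) grant + 16 years → 14 December 2016.
(b) filing + 22 years → 21 November 2019.
Later of the two: 21 November 2019.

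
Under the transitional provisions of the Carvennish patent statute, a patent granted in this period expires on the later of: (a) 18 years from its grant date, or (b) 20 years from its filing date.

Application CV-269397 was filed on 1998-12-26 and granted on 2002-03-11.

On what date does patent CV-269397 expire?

(a) grant + 18 years → 11 March 2020.
(b) filing + 20 years → 26 December 2018.
Later of the two: 11 March 2020.

March 11, 2020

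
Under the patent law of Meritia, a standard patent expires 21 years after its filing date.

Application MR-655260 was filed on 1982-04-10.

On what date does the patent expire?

April 10, 2003

Filing date + 21 years → 10 April 2003.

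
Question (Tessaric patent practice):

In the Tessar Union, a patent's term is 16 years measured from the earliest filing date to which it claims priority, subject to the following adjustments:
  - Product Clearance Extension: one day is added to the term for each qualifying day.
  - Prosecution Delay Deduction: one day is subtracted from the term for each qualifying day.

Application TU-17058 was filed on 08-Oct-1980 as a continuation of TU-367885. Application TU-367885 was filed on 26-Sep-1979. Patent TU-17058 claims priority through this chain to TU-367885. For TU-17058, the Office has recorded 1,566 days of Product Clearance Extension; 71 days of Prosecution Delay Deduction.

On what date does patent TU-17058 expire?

Earliest priority filing: 26 September 1979.
Base term: 26 September 1979 + 16 years → 26 September 1995.
Product Clearance Extension: +1566 days → 9 January 2000.
Prosecution Delay Deduction: −71 days → 30 October 1999.

October 30, 1999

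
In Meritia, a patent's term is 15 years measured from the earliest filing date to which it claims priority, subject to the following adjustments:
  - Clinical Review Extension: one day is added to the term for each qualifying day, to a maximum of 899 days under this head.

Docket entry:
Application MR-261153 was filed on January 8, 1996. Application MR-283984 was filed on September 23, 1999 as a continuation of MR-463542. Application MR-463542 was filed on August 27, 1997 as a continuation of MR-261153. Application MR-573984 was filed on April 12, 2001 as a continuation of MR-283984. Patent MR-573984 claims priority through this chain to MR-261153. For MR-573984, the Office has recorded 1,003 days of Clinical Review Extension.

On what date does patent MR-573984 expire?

June 25, 2013

Earliest priority filing: 8 January 1996.
Base term: 8 January 1996 + 15 years → 8 January 2011.
Clinical Review Extension: 1003 days claimed exceeds the 899-day cap, so +899 days → 25 June 2013.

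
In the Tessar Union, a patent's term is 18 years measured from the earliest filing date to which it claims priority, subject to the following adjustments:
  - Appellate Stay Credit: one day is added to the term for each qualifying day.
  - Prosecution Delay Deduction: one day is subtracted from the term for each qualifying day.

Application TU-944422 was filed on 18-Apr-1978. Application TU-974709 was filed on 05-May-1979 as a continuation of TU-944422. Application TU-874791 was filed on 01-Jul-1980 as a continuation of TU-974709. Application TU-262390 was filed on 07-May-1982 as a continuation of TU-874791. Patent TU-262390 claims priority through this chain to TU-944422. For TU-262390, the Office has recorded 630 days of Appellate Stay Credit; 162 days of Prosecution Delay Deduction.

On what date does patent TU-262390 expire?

Earliest priority filing: 18 April 1978.
Base term: 18 April 1978 + 18 years → 18 April 1996.
Appellate Stay Credit: +630 days → 8 January 1998.
Prosecution Delay Deduction: −162 days → 30 July 1997.

1997-07-30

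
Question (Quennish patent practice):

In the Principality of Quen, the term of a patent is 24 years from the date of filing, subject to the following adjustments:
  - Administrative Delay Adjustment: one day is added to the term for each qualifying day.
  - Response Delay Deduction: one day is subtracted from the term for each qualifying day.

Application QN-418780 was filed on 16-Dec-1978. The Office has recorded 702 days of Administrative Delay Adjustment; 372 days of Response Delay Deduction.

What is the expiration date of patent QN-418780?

November 11, 2003

Base term: filing date + 24 years → 16 December 2002.
Administrative Delay Adjustment: +702 days → 17 November 2004.
Response Delay Deduction: −372 days → 11 November 2003.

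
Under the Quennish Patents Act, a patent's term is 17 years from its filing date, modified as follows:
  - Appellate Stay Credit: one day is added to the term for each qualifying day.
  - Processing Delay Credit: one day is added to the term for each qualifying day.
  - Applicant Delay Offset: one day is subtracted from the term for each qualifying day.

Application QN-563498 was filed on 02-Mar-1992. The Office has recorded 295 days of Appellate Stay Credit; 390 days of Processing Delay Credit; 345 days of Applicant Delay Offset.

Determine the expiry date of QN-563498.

2010-02-05

Base term: filing date + 17 years → 2 March 2009.
Appellate Stay Credit: +295 days → 22 December 2009.
Processing Delay Credit: +390 days → 16 January 2011.
Applicant Delay Offset: −345 days → 5 February 2010.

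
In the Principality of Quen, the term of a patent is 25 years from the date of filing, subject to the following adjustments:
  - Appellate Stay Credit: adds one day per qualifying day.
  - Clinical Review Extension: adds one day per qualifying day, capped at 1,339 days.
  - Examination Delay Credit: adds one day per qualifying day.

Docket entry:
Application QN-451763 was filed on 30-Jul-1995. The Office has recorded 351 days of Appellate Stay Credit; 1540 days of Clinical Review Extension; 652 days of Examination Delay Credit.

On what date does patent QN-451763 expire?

2026-12-28

Base term: filing date + 25 years → 30 July 2020.
Appellate Stay Credit: +351 days → 16 July 2021.
Clinical Review Extension: 1540 days claimed exceeds the 1339-day cap, so +1339 days → 16 March 2025.
Examination Delay Credit: +652 days → 28 December 2026.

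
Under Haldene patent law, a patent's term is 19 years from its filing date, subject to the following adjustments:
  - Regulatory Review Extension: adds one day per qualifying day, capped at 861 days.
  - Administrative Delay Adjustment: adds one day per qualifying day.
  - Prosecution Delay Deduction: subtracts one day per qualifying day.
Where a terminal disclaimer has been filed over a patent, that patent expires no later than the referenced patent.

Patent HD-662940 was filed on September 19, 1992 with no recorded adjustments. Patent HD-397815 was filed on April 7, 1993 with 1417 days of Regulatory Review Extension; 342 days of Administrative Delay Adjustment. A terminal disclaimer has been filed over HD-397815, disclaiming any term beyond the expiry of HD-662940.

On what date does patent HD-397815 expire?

Natural term of HD-397815:
  Base: filing + 19 years → 7 April 2012.
  Regulatory Review Extension: 1417 days claimed exceeds the 861-day cap, so +861 days → 16 August 2014.
  Administrative Delay Adjustment: +342 days → 24 July 2015.
Expiry of referenced patent HD-662940:
  Base: filing + 19 years → 19 September 2011.
Terminal disclaimer: HD-397815 expires on the earlier of 24 July 2015 and 19 September 2011.

September 19, 2011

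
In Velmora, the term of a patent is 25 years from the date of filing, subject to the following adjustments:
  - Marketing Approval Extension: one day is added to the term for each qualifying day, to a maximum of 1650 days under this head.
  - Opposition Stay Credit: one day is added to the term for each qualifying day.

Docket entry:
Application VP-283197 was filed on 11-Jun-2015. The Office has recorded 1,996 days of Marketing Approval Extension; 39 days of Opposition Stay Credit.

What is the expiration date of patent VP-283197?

Base term: filing date + 25 years → 11 June 2040.
Marketing Approval Extension: 1996 days claimed exceeds the 1650-day cap, so +1650 days → 17 December 2044.
Opposition Stay Credit: +39 days → 25 January 2045.

2045-01-25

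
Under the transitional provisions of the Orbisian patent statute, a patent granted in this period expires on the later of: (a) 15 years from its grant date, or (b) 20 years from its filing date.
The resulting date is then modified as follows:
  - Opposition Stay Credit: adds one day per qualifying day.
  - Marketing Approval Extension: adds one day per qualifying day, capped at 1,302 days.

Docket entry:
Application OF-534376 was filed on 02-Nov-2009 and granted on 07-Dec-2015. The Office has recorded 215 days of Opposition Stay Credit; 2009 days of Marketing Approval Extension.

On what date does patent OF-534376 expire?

(a) grant + 15 years → 7 December 2030.
(b) filing + 20 years → 2 November 2029.
Later of the two: 7 December 2030.
Opposition Stay Credit: +215 days → 10 July 2031.
Marketing Approval Extension: 2009 days claimed exceeds the 1302-day cap, so +1302 days → 1 February 2035.

February 1, 2035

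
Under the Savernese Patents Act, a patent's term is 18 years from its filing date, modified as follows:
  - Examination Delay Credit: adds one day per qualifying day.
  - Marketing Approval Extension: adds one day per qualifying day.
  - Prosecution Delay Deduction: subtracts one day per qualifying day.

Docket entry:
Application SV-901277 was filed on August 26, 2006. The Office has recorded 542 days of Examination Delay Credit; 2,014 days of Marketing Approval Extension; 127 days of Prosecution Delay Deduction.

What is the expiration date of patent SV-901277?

Base term: filing date + 18 years → 26 August 2024.
Examination Delay Credit: +542 days → 19 February 2026.
Marketing Approval Extension: +2014 days → 26 August 2031.
Prosecution Delay Deduction: −127 days → 21 April 2031.

April 21, 2031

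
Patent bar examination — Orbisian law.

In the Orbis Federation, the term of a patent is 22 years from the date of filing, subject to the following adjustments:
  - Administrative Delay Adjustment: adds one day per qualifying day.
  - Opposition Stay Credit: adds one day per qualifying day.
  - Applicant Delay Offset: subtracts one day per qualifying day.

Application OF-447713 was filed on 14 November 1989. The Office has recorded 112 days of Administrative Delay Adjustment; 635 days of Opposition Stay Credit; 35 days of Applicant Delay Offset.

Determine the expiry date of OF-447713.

2013-10-26

Base term: filing date + 22 years → 14 November 2011.
Administrative Delay Adjustment: +112 days → 5 March 2012.
Opposition Stay Credit: +635 days → 30 November 2013.
Applicant Delay Offset: −35 days → 26 October 2013.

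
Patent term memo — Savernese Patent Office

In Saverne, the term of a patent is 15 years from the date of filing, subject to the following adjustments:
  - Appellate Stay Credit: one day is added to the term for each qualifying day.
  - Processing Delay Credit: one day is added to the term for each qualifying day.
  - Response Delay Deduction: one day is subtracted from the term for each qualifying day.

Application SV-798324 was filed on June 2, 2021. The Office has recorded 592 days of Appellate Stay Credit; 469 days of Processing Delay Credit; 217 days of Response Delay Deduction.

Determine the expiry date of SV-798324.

Base term: filing date + 15 years → 2 June 2036.
Appellate Stay Credit: +592 days → 15 January 2038.
Processing Delay Credit: +469 days → 29 April 2039.
Response Delay Deduction: −217 days → 24 September 2038.

September 24, 2038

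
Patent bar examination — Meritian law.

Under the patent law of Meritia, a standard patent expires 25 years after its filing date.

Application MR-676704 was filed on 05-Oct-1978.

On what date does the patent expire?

Filing date + 25 years → 5 October 2003.

October 5, 2003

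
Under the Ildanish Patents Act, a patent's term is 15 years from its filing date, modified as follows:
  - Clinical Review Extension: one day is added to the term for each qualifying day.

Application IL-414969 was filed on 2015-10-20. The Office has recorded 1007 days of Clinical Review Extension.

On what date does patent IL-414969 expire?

July 23, 2033

Base term: filing date + 15 years → 20 October 2030.
Clinical Review Extension: +1007 days → 23 July 2033.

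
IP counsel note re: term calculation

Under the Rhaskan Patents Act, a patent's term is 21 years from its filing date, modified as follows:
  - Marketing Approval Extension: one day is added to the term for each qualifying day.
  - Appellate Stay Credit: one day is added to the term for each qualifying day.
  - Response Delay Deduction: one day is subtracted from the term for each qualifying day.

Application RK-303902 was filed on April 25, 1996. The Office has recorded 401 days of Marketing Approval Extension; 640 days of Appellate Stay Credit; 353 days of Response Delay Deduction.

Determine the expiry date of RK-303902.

2019-03-14

Base term: filing date + 21 years → 25 April 2017.
Marketing Approval Extension: +401 days → 31 May 2018.
Appellate Stay Credit: +640 days → 1 March 2020.
Response Delay Deduction: −353 days → 14 March 2019.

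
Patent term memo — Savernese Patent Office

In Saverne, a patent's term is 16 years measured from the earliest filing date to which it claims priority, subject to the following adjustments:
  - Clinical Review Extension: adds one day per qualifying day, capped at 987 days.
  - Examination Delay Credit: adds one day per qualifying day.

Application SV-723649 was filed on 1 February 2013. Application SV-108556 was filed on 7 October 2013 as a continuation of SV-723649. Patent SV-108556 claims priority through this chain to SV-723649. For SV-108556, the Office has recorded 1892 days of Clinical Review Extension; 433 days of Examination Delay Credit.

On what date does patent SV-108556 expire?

Earliest priority filing: 1 February 2013.
Base term: 1 February 2013 + 16 years → 1 February 2029.
Clinical Review Extension: 1892 days claimed exceeds the 987-day cap, so +987 days → 16 October 2031.
Examination Delay Credit: +433 days → 22 December 2032.

December 22, 2032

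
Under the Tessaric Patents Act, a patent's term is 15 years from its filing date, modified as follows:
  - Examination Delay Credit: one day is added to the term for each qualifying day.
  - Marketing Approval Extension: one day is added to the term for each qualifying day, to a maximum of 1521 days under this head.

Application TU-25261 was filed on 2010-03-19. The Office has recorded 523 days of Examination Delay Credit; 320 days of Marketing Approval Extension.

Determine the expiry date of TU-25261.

Base term: filing date + 15 years → 19 March 2025.
Examination Delay Credit: +523 days → 24 August 2026.
Marketing Approval Extension: 320 days (within the 1521-day cap) → +320 days → 10 July 2027.

July 10, 2027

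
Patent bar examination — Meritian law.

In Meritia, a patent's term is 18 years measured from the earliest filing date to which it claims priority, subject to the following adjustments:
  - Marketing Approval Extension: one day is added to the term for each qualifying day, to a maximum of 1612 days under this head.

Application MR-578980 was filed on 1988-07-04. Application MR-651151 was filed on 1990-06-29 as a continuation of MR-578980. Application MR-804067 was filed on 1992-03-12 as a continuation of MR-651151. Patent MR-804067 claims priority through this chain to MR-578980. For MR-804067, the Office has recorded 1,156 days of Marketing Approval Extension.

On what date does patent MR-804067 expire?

Earliest priority filing: 4 July 1988.
Base term: 4 July 1988 + 18 years → 4 July 2006.
Marketing Approval Extension: 1156 days (within the 1612-day cap) → +1156 days → 2 September 2009.

September 2, 2009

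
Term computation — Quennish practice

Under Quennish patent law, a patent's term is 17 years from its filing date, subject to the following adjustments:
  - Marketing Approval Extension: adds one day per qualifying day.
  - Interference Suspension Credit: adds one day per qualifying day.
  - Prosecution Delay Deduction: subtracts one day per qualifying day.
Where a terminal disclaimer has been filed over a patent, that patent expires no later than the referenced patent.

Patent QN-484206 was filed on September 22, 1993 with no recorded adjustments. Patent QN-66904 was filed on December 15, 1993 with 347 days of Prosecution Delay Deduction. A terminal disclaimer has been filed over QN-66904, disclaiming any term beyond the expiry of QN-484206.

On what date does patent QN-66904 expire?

Natural term of QN-66904:
  Base: filing + 17 years → 15 December 2010.
  Prosecution Delay Deduction: −347 days → 2 January 2010.
Expiry of referenced patent QN-484206:
  Base: filing + 17 years → 22 September 2010.
Terminal disclaimer: QN-66904 expires on the earlier of 2 January 2010 and 22 September 2010.

2010-01-02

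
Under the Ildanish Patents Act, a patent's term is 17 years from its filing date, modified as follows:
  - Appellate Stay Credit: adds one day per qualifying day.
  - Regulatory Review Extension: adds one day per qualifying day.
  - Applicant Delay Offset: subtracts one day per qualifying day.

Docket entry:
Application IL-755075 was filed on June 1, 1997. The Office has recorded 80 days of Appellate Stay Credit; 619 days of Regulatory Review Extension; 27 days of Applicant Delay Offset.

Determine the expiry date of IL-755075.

Base term: filing date + 17 years → 1 June 2014.
Appellate Stay Credit: +80 days → 20 August 2014.
Regulatory Review Extension: +619 days → 30 April 2016.
Applicant Delay Offset: −27 days → 3 April 2016.

2016-04-03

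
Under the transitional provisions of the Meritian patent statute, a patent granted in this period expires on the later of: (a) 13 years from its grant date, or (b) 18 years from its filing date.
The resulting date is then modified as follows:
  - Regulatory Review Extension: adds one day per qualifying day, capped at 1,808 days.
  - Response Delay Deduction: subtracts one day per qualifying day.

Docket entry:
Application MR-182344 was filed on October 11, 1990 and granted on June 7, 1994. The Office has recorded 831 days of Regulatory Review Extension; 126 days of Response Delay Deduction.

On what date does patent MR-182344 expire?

2010-09-16

(a) grant + 13 years → 7 June 2007.
(b) filing + 18 years → 11 October 2008.
Later of the two: 11 October 2008.
Regulatory Review Extension: 831 days (within the 1808-day cap) → +831 days → 20 January 2011.
Response Delay Deduction: −126 days → 16 September 2010.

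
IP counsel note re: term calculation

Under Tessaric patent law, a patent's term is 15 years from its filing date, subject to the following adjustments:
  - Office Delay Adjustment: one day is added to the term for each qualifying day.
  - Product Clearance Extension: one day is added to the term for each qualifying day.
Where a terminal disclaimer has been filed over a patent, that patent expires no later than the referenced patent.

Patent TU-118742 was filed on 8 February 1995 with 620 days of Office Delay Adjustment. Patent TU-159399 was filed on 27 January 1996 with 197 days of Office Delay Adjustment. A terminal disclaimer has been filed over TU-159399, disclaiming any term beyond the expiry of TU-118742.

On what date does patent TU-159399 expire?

Natural term of TU-159399:
  Base: filing + 15 years → 27 January 2011.
  Office Delay Adjustment: +197 days → 12 August 2011.
Expiry of referenced patent TU-118742:
  Base: filing + 15 years → 8 February 2010.
  Office Delay Adjustment: +620 days → 21 October 2011.
Terminal disclaimer: TU-159399 expires on the earlier of 12 August 2011 and 21 October 2011.

August 12, 2011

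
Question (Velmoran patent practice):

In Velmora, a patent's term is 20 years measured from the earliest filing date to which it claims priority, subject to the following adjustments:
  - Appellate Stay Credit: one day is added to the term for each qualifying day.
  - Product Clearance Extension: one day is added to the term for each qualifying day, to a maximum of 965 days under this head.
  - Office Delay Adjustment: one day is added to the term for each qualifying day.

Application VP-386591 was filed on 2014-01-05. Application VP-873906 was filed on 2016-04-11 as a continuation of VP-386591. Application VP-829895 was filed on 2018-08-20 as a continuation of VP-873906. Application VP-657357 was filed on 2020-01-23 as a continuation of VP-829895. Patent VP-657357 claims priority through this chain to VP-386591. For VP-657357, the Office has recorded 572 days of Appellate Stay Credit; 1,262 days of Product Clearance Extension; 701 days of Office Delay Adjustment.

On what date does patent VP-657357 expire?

February 21, 2040

Earliest priority filing: 5 January 2014.
Base term: 5 January 2014 + 20 years → 5 January 2034.
Appellate Stay Credit: +572 days → 31 July 2035.
Product Clearance Extension: 1262 days claimed exceeds the 965-day cap, so +965 days → 22 March 2038.
Office Delay Adjustment: +701 days → 21 February 2040.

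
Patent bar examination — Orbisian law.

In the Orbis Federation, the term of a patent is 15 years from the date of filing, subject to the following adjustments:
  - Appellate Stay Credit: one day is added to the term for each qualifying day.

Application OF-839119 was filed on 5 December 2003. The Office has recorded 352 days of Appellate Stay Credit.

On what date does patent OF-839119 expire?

November 22, 2019

Base term: filing date + 15 years → 5 December 2018.
Appellate Stay Credit: +352 days → 22 November 2019.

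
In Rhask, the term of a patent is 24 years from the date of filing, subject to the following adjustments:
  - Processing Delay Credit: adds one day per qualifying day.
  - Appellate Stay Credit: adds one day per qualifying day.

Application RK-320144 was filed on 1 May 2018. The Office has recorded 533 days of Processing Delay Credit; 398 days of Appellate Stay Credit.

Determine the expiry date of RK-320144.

2044-11-17

Base term: filing date + 24 years → 1 May 2042.
Processing Delay Credit: +533 days → 16 October 2043.
Appellate Stay Credit: +398 days → 17 November 2044.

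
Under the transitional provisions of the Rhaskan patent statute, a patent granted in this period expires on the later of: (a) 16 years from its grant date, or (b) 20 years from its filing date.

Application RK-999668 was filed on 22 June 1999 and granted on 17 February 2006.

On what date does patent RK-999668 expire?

2022-02-17

(a) grant + 16 years → 17 February 2022.
(b) filing + 20 years → 22 June 2019.
Later of the two: 17 February 2022.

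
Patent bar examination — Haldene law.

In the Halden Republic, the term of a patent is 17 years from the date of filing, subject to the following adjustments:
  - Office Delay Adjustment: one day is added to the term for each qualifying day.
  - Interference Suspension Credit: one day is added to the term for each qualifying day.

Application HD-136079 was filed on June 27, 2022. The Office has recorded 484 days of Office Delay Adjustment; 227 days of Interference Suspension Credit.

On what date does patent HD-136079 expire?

June 7, 2041

Base term: filing date + 17 years → 27 June 2039.
Office Delay Adjustment: +484 days → 23 October 2040.
Interference Suspension Credit: +227 days → 7 June 2041.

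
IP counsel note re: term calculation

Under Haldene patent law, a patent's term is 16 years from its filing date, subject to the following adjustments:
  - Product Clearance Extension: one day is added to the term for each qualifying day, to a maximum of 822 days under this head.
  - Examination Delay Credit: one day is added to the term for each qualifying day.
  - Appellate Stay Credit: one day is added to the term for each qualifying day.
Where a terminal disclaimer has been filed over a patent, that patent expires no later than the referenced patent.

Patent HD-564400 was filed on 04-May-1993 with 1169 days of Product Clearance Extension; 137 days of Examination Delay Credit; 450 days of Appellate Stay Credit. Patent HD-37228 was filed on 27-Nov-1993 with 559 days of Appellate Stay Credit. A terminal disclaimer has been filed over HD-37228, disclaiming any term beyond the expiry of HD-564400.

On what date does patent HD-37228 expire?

Natural term of HD-37228:
  Base: filing + 16 years → 27 November 2009.
  Appellate Stay Credit: +559 days → 9 June 2011.
Expiry of referenced patent HD-564400:
  Base: filing + 16 years → 4 May 2009.
  Product Clearance Extension: 1169 days claimed exceeds the 822-day cap, so +822 days → 4 August 2011.
  Examination Delay Credit: +137 days → 19 December 2011.
  Appellate Stay Credit: +450 days → 13 March 2013.
Terminal disclaimer: HD-37228 expires on the earlier of 9 June 2011 and 13 March 2013.

2011-06-09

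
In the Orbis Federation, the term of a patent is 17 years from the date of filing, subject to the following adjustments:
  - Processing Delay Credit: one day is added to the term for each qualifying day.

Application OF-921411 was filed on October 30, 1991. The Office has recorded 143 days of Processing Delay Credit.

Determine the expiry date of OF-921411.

2009-03-22

Base term: filing date + 17 years → 30 October 2008.
Processing Delay Credit: +143 days → 22 March 2009.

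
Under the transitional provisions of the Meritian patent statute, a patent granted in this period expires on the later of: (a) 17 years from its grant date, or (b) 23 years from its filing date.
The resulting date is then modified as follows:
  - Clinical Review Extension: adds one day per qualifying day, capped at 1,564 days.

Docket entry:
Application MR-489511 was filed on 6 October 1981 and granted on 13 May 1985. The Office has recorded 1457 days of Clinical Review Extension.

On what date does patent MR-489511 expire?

October 2, 2008

(a) grant + 17 years → 13 May 2002.
(b) filing + 23 years → 6 October 2004.
Later of the two: 6 October 2004.
Clinical Review Extension: 1457 days (within the 1564-day cap) → +1457 days → 2 October 2008.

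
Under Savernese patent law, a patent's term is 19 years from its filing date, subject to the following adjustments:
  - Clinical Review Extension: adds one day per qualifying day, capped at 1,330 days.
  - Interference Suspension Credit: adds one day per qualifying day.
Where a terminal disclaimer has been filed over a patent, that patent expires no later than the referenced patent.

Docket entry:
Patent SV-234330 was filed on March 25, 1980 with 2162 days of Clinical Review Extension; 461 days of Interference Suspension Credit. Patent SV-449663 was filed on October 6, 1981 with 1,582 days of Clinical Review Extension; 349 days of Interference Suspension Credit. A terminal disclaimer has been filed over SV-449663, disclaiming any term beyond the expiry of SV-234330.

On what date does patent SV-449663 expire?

2004-02-18

Natural term of SV-449663:
  Base: filing + 19 years → 6 October 2000.
  Clinical Review Extension: 1582 days claimed exceeds the 1330-day cap, so +1330 days → 28 May 2004.
  Interference Suspension Credit: +349 days → 12 May 2005.
Expiry of referenced patent SV-234330:
  Base: filing + 19 years → 25 March 1999.
  Clinical Review Extension: 2162 days claimed exceeds the 1330-day cap, so +1330 days → 14 November 2002.
  Interference Suspension Credit: +461 days → 18 February 2004.
Terminal disclaimer: SV-449663 expires on the earlier of 12 May 2005 and 18 February 2004.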